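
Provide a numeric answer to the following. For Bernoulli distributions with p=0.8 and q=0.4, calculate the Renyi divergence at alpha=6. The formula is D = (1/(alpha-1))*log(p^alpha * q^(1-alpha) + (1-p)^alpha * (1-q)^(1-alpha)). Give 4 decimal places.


Renyi divergence of order alpha between Bernoulli distributions:
D = (1/(alpha-1))*log(p^alpha * q^(1-alpha) + (1-p)^alpha * (1-q)^(1-alpha)).
alpha = 6, p = 0.8, q = 0.4.
p^alpha * q^(1-alpha) = 0.8^6 * 0.4^-5 = 25.6.
(1-p)^alpha * (1-q)^(1-alpha) = 0.2^6 * 0.6^-5 = 0.000823.
sum = 25.6 + 0.000823 = 25.600823.
D = (1/5)*log(25.600823) = 0.6485

0.6485


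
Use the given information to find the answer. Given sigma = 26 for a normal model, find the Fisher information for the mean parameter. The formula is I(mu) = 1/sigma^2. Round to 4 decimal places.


The Fisher information for the mean of a normal distribution is I(mu) = 1/sigma^2.
sigma = 26, so sigma^2 = 676.
I(mu) = 1/676 = 0.0015

0.0015


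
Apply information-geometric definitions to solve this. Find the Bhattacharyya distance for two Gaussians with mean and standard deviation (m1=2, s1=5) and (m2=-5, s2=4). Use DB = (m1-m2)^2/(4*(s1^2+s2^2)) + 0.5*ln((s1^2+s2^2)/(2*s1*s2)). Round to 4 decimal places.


Bhattacharyya distance between two Gaussians:
DB = (m1-m2)^2/(4*(s1^2+s2^2)) + (1/2)*ln((s1^2+s2^2)/(2*s1*s2)).
(m1-m2)^2 = (7)^2 = 49.
s1^2+s2^2 = 25 + 16 = 41.
term1 = 49/164 = 0.29878.
term2 = 0.5*ln(41/40.0) = 0.012346.
DB = 0.29878 + 0.012346 = 0.3111

0.3111


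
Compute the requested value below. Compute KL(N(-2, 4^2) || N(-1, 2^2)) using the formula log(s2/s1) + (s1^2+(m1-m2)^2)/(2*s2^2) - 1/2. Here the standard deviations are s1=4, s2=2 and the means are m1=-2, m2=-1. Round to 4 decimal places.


KL divergence between normal distributions:
KL = log(s2/s1) + (s1^2 + (m1-m2)^2)/(2*s2^2) - 1/2.
log(2/4) = -0.693147.
(4^2 + (-2--1)^2)/(2*2^2) = (16 + 1)/8 = 2.125.
KL = -0.693147 + 2.125 - 0.5 = 0.9319

0.9319


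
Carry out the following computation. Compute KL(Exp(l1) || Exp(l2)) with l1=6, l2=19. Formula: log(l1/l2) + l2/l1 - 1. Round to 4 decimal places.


KL divergence for exponential family:
KL = log(l1/l2) + l2/l1 - 1.
log(6/19) = -1.15268.
19/6 = 3.166667.
KL = -1.15268 + 3.166667 - 1 = 1.0140

1.0140


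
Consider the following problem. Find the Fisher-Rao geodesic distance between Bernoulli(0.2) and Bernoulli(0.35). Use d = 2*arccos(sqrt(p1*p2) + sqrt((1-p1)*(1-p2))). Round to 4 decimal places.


Geodesic distance on Bernoulli manifold:
d(p1,p2) = 2*arccos(sqrt(p1*p2) + sqrt((1-p1)*(1-p2))).
sqrt(p1*p2) = sqrt(0.2*0.35) = 0.264575.
sqrt((1-p1)*(1-p2)) = sqrt(0.8*0.65) = 0.72111.
arg = 0.264575 + 0.72111 = 0.985685.
d = 2*arccos(0.985685) = 0.3388

0.3388


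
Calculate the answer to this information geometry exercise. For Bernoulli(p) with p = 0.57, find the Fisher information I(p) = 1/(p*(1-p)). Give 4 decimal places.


For Bernoulli(p), Fisher information is I(p) = 1/(p*(1-p)).
p = 0.57, 1-p = 0.43.
p*(1-p) = 0.2451.
I(p) = 1/0.2451 = 4.0800

4.0800


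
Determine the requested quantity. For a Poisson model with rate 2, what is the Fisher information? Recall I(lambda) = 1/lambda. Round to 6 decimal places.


Fisher information for Poisson: I(lambda) = 1/lambda.
lambda = 2.
I(lambda) = 1/2 = 0.500000

0.500000


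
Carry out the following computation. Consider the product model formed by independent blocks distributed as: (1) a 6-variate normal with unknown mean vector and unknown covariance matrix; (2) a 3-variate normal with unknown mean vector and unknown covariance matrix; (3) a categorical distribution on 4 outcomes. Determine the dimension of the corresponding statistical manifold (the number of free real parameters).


The dimension of a statistical manifold equals the number of free
(independent) real parameters of the model. For a product of independent
blocks the parameter counts add.
- 6-variate normal: 6 (mean) + 6*7/2 = 21 (symmetric covariance) = 27.
- 3-variate normal: 3 (mean) + 3*4/2 = 6 (symmetric covariance) = 9.
- categorical on 4 outcomes (probabilities sum to 1): 4-1 = 3.
Total = 27 + 9 + 3 = 39.
Dimension = 39

39


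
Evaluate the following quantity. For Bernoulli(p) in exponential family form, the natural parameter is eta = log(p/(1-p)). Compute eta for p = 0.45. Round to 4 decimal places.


Natural parameter for Bernoulli: eta = log(p/(1-p)).
p = 0.45, 1-p = 0.55.
p/(1-p) = 0.818182.
eta = log(0.818182) = -0.2007

-0.2007


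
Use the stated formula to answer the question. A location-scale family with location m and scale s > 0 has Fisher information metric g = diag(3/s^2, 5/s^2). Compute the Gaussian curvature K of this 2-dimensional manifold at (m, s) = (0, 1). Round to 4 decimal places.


The metric has the form g = (A dm^2 + B ds^2)/s^2 with A = 3, B = 5.
Substitute u = sqrt(A/B)*m: g = B*(du^2 + ds^2)/s^2, i.e. B times the
Poincare upper half-plane metric, which has constant Gaussian curvature -1.
Scaling a 2D metric by a constant c divides the Gaussian curvature by c,
so K = -1/B = -1/(5) = -0.2000 everywhere (the point (m, s) = (0, 1) is irrelevant:
the curvature is constant).
The requested Gaussian curvature is K = -0.2000.

-0.2000


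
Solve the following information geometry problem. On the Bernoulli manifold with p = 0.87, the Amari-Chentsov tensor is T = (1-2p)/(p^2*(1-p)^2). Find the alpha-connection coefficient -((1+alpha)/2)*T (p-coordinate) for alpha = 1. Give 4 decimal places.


Skewness (Amari-Chentsov) tensor: T = (1-2p)/(p^2*(1-p)^2).
p = 0.87, 1-2p = -0.74, p^2 = 0.7569, (1-p)^2 = 0.0169.
T = -0.74/(0.7569 * 0.0169) = -57.850419.
In the p-coordinate, Gamma^(alpha) = Gamma^(0) - (alpha/2)*T with Gamma^(0) = (1/2)*g'(p) = -T/2,
so Gamma^(alpha) = -((1+alpha)/2)*T.
alpha = 1, -(1+alpha)/2 = -1.0.
Gamma = -1.0 * -57.850419 = 57.8504

57.8504


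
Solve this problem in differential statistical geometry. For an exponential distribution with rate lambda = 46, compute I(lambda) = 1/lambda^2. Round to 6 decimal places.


Fisher information for exponential: I(lambda) = 1/lambda^2.
lambda = 46, lambda^2 = 2116.
I = 1/2116 = 0.000473

0.000473


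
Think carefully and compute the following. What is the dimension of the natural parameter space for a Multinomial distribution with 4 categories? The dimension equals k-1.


Exponential family dimension calculation:
For Multinomial with k=4 categories, dim = k-1 = 3.

3


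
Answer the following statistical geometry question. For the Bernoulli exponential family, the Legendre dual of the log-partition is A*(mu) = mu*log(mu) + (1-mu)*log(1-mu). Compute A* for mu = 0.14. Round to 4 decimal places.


Legendre transform for Bernoulli:
A*(mu) = mu*log(mu) + (1-mu)*log(1-mu).
mu = 0.14, 1-mu = 0.86.
mu*log(mu) = 0.14*log(0.14) = -0.275256.
(1-mu)*log(1-mu) = 0.86*log(0.86) = -0.129708.
A* = -0.275256 + -0.129708 = -0.4050

-0.4050


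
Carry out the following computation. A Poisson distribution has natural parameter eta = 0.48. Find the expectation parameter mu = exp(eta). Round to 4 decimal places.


Expectation parameter for Poisson exponential family:
mu = exp(eta).
eta = 0.48.
mu = exp(0.48) = 1.6161

1.6161


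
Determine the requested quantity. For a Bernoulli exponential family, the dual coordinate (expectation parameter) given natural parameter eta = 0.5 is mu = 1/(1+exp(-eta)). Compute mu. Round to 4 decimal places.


Dual coordinate (expectation parameter) for Bernoulli:
mu = 1/(1+exp(-eta)).
eta = 0.5.
exp(-eta) = exp(-0.5) = 0.606531.
mu = 1/(1+0.606531) = 0.6225

0.6225


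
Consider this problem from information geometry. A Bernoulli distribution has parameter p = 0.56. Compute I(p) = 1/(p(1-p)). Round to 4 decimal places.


For Bernoulli(p), Fisher information is I(p) = 1/(p*(1-p)).
p = 0.56, 1-p = 0.44.
p*(1-p) = 0.2464.
I(p) = 1/0.2464 = 4.0584

4.0584


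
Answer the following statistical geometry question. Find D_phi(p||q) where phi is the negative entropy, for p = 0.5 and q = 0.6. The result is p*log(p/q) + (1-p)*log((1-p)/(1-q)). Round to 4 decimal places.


Bregman divergence with negative entropy generator:
D = p*log(p/q) + (1-p)*log((1-p)/(1-q)).
p = 0.5, q = 0.6.
p*log(p/q) = 0.5*log(0.5/0.6) = -0.091161.
(1-p)*log((1-p)/(1-q)) = 0.5*log(0.5/0.4) = 0.111572.
D = -0.091161 + 0.111572 = 0.0204

0.0204


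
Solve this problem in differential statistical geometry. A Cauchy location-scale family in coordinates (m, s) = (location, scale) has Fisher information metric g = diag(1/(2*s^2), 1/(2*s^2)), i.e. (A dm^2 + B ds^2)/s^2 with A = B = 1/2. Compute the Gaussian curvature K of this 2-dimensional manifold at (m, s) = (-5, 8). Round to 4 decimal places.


The metric has the form g = (A dm^2 + B ds^2)/s^2 with A = 1/2, B = 1/2.
Substitute u = sqrt(A/B)*m: g = B*(du^2 + ds^2)/s^2, i.e. B times the
Poincare upper half-plane metric, which has constant Gaussian curvature -1.
Scaling a 2D metric by a constant c divides the Gaussian curvature by c,
so K = -1/B = -1/(1/2) = -2.0000 everywhere (the point (m, s) = (-5, 8) is irrelevant:
the curvature is constant).
The requested Gaussian curvature is K = -2.0000.

-2.0000


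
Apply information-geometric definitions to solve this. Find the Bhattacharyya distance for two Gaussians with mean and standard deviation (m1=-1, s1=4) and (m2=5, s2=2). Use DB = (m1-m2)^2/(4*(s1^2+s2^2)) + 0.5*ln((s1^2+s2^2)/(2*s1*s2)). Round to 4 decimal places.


Bhattacharyya distance between two Gaussians:
DB = (m1-m2)^2/(4*(s1^2+s2^2)) + (1/2)*ln((s1^2+s2^2)/(2*s1*s2)).
(m1-m2)^2 = (-6)^2 = 36.
s1^2+s2^2 = 16 + 4 = 20.
term1 = 36/80 = 0.45.
term2 = 0.5*ln(20/16.0) = 0.111572.
DB = 0.45 + 0.111572 = 0.5616

0.5616


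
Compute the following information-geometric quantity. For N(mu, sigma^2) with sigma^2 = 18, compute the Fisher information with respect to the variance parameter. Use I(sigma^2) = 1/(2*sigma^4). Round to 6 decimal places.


Fisher information for variance: I(sigma^2) = 1/(2*sigma^4).
sigma^2 = 18, so sigma^4 = 324.
I = 1/(2*324) = 1/648 = 0.001543

0.001543


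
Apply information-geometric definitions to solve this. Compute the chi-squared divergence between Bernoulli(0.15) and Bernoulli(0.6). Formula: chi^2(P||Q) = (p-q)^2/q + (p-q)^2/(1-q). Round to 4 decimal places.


Chi-squared divergence between Bernoulli distributions:
chi^2 = (p-q)^2/q + (p-q)^2/(1-q).
p = 0.15, q = 0.6, p-q = -0.45.
(p-q)^2 = 0.2025.
term1 = 0.2025/0.6 = 0.3375.
term2 = 0.2025/0.4 = 0.50625.
chi^2 = 0.3375 + 0.50625 = 0.8437

0.8437


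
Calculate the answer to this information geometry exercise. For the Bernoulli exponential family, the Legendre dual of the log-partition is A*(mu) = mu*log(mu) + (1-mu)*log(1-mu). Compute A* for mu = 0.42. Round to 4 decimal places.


Legendre transform for Bernoulli:
A*(mu) = mu*log(mu) + (1-mu)*log(1-mu).
mu = 0.42, 1-mu = 0.58.
mu*log(mu) = 0.42*log(0.42) = -0.36435.
(1-mu)*log(1-mu) = 0.58*log(0.58) = -0.315942.
A* = -0.36435 + -0.315942 = -0.6803

-0.6803


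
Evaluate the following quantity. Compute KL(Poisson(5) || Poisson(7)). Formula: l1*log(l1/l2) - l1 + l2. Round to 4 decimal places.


KL divergence for Poisson:
KL = l1*log(l1/l2) - l1 + l2.
l1 = 5, l2 = 7.
log(5/7) = -0.336472.
l1*log(l1/l2) = 5 * -0.336472 = -1.682361.
KL = -1.682361 - 5 + 7 = 0.3176

0.3176


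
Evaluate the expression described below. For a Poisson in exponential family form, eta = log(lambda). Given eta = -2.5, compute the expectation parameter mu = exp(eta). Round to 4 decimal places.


Expectation parameter for Poisson exponential family:
mu = exp(eta).
eta = -2.5.
mu = exp(-2.5) = 0.0821

0.0821


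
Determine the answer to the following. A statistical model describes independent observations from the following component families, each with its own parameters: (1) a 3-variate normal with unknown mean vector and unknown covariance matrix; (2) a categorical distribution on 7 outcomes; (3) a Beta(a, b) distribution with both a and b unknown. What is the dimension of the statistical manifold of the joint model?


The dimension of a statistical manifold equals the number of free
(independent) real parameters of the model. For a product of independent
blocks the parameter counts add.
- 3-variate normal: 3 (mean) + 3*4/2 = 6 (symmetric covariance) = 9.
- categorical on 7 outcomes (probabilities sum to 1): 7-1 = 6.
- Beta (a, b): 2.
Total = 9 + 6 + 2 = 17.
Dimension = 17

17


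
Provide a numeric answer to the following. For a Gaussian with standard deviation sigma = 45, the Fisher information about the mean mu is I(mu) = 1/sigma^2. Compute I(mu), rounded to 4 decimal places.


The Fisher information for the mean of a normal distribution is I(mu) = 1/sigma^2.
sigma = 45, so sigma^2 = 2025.
I(mu) = 1/2025 = 0.0005

0.0005


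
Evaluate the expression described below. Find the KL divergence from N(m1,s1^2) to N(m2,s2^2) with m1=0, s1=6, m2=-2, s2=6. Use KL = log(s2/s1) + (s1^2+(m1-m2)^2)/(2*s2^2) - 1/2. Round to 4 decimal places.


KL divergence between normal distributions:
KL = log(s2/s1) + (s1^2 + (m1-m2)^2)/(2*s2^2) - 1/2.
log(6/6) = 0.0.
(6^2 + (0--2)^2)/(2*6^2) = (36 + 4)/72 = 0.555556.
KL = 0.0 + 0.555556 - 0.5 = 0.0556

0.0556


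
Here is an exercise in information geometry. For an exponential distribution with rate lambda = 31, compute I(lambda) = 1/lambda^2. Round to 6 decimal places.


Fisher information for exponential: I(lambda) = 1/lambda^2.
lambda = 31, lambda^2 = 961.
I = 1/961 = 0.001041

0.001041


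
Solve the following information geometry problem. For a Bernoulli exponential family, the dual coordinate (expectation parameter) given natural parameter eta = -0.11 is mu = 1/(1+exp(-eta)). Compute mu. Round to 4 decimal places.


Dual coordinate (expectation parameter) for Bernoulli:
mu = 1/(1+exp(-eta)).
eta = -0.11.
exp(-eta) = exp(0.11) = 1.116278.
mu = 1/(1+1.116278) = 0.4725

0.4725


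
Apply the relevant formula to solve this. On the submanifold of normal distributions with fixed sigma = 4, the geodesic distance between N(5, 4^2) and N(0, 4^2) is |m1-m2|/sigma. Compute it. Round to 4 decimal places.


On the fixed-variance normal subfamily, geodesic distance = |m1-m2|/sigma.
|5 - 0| = 5.
sigma = 4.
d = 5/4 = 1.2500

1.2500


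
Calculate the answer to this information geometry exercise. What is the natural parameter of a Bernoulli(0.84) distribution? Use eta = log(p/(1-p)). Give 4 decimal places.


Natural parameter for Bernoulli: eta = log(p/(1-p)).
p = 0.84, 1-p = 0.16.
p/(1-p) = 5.25.
eta = log(5.25) = 1.6582

1.6582


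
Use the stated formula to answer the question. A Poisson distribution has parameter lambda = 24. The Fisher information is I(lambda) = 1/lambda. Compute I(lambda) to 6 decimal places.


Fisher information for Poisson: I(lambda) = 1/lambda.
lambda = 24.
I(lambda) = 1/24 = 0.041667

0.041667


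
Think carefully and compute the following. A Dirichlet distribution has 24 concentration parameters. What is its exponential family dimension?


Exponential family dimension calculation:
Dirichlet with 24 components has 24 natural parameters.

24


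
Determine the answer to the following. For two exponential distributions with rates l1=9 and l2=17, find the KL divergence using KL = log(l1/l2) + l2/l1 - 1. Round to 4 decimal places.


KL divergence for exponential family:
KL = log(l1/l2) + l2/l1 - 1.
log(9/17) = -0.635989.
17/9 = 1.888889.
KL = -0.635989 + 1.888889 - 1 = 0.2529

0.2529


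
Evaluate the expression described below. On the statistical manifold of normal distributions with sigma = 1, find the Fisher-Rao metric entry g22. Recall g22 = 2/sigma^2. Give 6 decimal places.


For the 2-parameter normal family, the Fisher metric has:
  g11 = 1/sigma^2, g22 = 2/sigma^2.
sigma = 1, sigma^2 = 1.
g22 = 2.000000

2.000000


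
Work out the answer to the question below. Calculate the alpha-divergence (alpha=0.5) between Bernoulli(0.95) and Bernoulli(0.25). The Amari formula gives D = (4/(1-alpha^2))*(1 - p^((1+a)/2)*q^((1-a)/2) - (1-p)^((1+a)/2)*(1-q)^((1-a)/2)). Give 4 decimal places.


Amari alpha-divergence:
D = (4/(1-alpha^2))*(1 - p^((1+a)/2)*q^((1-a)/2) - (1-p)^((1+a)/2)*(1-q)^((1-a)/2)).
alpha = 0.5, p = 0.95, q = 0.25.
e1 = (1+alpha)/2 = 0.75, e2 = (1-alpha)/2 = 0.25.
t1 = p^e1 * q^e2 = 0.95^0.75 * 0.25^0.25 = 0.680421.
t2 = (1-p)^e1 * (1-q)^e2 = 0.05^0.75 * 0.75^0.25 = 0.098399.
4/(1-alpha^2) = 5.333333.
D = 5.333333*(1 - 0.680421 - 0.098399) = 1.1796

1.1796


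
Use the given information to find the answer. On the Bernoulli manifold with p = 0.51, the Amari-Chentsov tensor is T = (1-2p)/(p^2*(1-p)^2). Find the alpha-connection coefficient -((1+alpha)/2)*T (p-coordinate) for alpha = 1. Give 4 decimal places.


Skewness (Amari-Chentsov) tensor: T = (1-2p)/(p^2*(1-p)^2).
p = 0.51, 1-2p = -0.02, p^2 = 0.2601, (1-p)^2 = 0.2401.
T = -0.02/(0.2601 * 0.2401) = -0.320256.
In the p-coordinate, Gamma^(alpha) = Gamma^(0) - (alpha/2)*T with Gamma^(0) = (1/2)*g'(p) = -T/2,
so Gamma^(alpha) = -((1+alpha)/2)*T.
alpha = 1, -(1+alpha)/2 = -1.0.
Gamma = -1.0 * -0.320256 = 0.3203

0.3203


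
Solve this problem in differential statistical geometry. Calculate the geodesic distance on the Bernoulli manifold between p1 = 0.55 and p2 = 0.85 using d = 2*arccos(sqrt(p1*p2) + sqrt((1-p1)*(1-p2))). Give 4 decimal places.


Geodesic distance on Bernoulli manifold:
d(p1,p2) = 2*arccos(sqrt(p1*p2) + sqrt((1-p1)*(1-p2))).
sqrt(p1*p2) = sqrt(0.55*0.85) = 0.68374.
sqrt((1-p1)*(1-p2)) = sqrt(0.45*0.15) = 0.259808.
arg = 0.68374 + 0.259808 = 0.943547.
d = 2*arccos(0.943547) = 0.6752

0.6752


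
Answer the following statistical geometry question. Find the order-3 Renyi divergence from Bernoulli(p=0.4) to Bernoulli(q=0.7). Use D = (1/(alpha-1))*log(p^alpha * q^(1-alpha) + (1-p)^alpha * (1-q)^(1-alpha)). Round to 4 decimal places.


Renyi divergence of order alpha between Bernoulli distributions:
D = (1/(alpha-1))*log(p^alpha * q^(1-alpha) + (1-p)^alpha * (1-q)^(1-alpha)).
alpha = 3, p = 0.4, q = 0.7.
p^alpha * q^(1-alpha) = 0.4^3 * 0.7^-2 = 0.130612.
(1-p)^alpha * (1-q)^(1-alpha) = 0.6^3 * 0.3^-2 = 2.4.
sum = 0.130612 + 2.4 = 2.530612.
D = (1/2)*log(2.530612) = 0.4642

0.4642


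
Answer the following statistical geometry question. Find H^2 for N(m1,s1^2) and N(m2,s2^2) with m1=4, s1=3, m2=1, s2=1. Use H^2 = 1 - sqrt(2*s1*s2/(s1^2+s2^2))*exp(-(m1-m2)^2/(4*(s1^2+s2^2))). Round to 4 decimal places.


Squared Hellinger distance for Gaussians:
H^2 = 1 - sqrt(2*s1*s2/(s1^2+s2^2)) * exp(-(m1-m2)^2/(4*(s1^2+s2^2))).
s1^2 = 9, s2^2 = 1, s1^2+s2^2 = 10.
sqrt(2*3*1/(10)) = 0.774597.
(m1-m2)^2 = (3)^2 = 9.
exp(-9/(4*10)) = exp(-0.225) = 0.798516.
H^2 = 1 - 0.774597*0.798516 = 0.3815

0.3815


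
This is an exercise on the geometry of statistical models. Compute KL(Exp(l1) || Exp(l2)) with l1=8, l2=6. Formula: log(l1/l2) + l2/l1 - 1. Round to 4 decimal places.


KL divergence for exponential family:
KL = log(l1/l2) + l2/l1 - 1.
log(8/6) = 0.287682.
6/8 = 0.75.
KL = 0.287682 + 0.75 - 1 = 0.0377

0.0377


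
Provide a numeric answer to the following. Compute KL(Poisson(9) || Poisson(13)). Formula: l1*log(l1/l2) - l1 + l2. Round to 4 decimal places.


KL divergence for Poisson:
KL = l1*log(l1/l2) - l1 + l2.
l1 = 9, l2 = 13.
log(9/13) = -0.367725.
l1*log(l1/l2) = 9 * -0.367725 = -3.309523.
KL = -3.309523 - 9 + 13 = 0.6905

0.6905


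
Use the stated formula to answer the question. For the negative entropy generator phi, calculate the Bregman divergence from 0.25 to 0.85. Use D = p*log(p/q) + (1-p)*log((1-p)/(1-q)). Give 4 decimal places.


Bregman divergence with negative entropy generator:
D = p*log(p/q) + (1-p)*log((1-p)/(1-q)).
p = 0.25, q = 0.85.
p*log(p/q) = 0.25*log(0.25/0.85) = -0.305944.
(1-p)*log((1-p)/(1-q)) = 0.75*log(0.75/0.15) = 1.207078.
D = -0.305944 + 1.207078 = 0.9011

0.9011


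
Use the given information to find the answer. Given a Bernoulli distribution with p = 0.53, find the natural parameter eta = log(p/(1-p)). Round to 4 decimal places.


Natural parameter for Bernoulli: eta = log(p/(1-p)).
p = 0.53, 1-p = 0.47.
p/(1-p) = 1.12766.
eta = log(1.12766) = 0.1201

0.1201


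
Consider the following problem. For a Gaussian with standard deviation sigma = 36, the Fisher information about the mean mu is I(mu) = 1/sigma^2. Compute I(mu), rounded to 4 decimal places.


The Fisher information for the mean of a normal distribution is I(mu) = 1/sigma^2.
sigma = 36, so sigma^2 = 1296.
I(mu) = 1/1296 = 0.0008

0.0008


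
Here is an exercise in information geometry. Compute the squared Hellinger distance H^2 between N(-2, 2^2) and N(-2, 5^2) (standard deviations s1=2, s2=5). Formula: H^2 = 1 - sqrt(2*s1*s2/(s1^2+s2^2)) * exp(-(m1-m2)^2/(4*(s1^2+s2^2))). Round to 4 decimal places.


Squared Hellinger distance for Gaussians:
H^2 = 1 - sqrt(2*s1*s2/(s1^2+s2^2)) * exp(-(m1-m2)^2/(4*(s1^2+s2^2))).
s1^2 = 4, s2^2 = 25, s1^2+s2^2 = 29.
sqrt(2*2*5/(29)) = 0.830455.
(m1-m2)^2 = (0)^2 = 0.
exp(-0/(4*29)) = exp(0.0) = 1.0.
H^2 = 1 - 0.830455*1.0 = 0.1695

0.1695


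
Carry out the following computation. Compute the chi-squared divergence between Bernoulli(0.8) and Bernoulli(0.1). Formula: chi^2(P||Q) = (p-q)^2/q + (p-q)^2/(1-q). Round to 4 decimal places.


Chi-squared divergence between Bernoulli distributions:
chi^2 = (p-q)^2/q + (p-q)^2/(1-q).
p = 0.8, q = 0.1, p-q = 0.7.
(p-q)^2 = 0.49.
term1 = 0.49/0.1 = 4.9.
term2 = 0.49/0.9 = 0.544444.
chi^2 = 4.9 + 0.544444 = 5.4444

5.4444


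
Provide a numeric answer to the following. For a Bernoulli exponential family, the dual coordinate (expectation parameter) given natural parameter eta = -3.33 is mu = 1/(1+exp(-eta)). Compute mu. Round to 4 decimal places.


Dual coordinate (expectation parameter) for Bernoulli:
mu = 1/(1+exp(-eta)).
eta = -3.33.
exp(-eta) = exp(3.33) = 27.938342.
mu = 1/(1+27.938342) = 0.0346

0.0346


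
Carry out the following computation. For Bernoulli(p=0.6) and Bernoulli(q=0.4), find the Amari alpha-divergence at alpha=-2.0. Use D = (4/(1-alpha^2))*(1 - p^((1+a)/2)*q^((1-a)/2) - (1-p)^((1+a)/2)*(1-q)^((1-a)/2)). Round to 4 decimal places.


Amari alpha-divergence:
D = (4/(1-alpha^2))*(1 - p^((1+a)/2)*q^((1-a)/2) - (1-p)^((1+a)/2)*(1-q)^((1-a)/2)).
alpha = -2.0, p = 0.6, q = 0.4.
e1 = (1+alpha)/2 = -0.5, e2 = (1-alpha)/2 = 1.5.
t1 = p^e1 * q^e2 = 0.6^-0.5 * 0.4^1.5 = 0.326599.
t2 = (1-p)^e1 * (1-q)^e2 = 0.4^-0.5 * 0.6^1.5 = 0.734847.
4/(1-alpha^2) = -1.333333.
D = -1.333333*(1 - 0.326599 - 0.734847) = 0.0819

0.0819


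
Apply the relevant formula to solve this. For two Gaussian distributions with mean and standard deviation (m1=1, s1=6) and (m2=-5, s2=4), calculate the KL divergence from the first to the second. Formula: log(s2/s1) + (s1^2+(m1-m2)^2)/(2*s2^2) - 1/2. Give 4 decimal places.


KL divergence between normal distributions:
KL = log(s2/s1) + (s1^2 + (m1-m2)^2)/(2*s2^2) - 1/2.
log(4/6) = -0.405465.
(6^2 + (1--5)^2)/(2*4^2) = (36 + 36)/32 = 2.25.
KL = -0.405465 + 2.25 - 0.5 = 1.3445

1.3445


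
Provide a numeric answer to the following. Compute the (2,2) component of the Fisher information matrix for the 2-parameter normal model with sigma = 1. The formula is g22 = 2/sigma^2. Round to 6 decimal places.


For the 2-parameter normal family, the Fisher metric has:
  g11 = 1/sigma^2, g22 = 2/sigma^2.
sigma = 1, sigma^2 = 1.
g22 = 2.000000

2.000000


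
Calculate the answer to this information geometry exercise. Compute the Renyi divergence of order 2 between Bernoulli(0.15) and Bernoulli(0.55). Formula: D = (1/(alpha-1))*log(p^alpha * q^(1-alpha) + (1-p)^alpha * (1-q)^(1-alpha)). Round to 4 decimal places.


Renyi divergence of order alpha between Bernoulli distributions:
D = (1/(alpha-1))*log(p^alpha * q^(1-alpha) + (1-p)^alpha * (1-q)^(1-alpha)).
alpha = 2, p = 0.15, q = 0.55.
p^alpha * q^(1-alpha) = 0.15^2 * 0.55^-1 = 0.040909.
(1-p)^alpha * (1-q)^(1-alpha) = 0.85^2 * 0.45^-1 = 1.605556.
sum = 0.040909 + 1.605556 = 1.646465.
D = (1/1)*log(1.646465) = 0.4986

0.4986


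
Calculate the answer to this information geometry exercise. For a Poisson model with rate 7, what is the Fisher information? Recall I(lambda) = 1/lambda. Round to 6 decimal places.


Fisher information for Poisson: I(lambda) = 1/lambda.
lambda = 7.
I(lambda) = 1/7 = 0.142857

0.142857


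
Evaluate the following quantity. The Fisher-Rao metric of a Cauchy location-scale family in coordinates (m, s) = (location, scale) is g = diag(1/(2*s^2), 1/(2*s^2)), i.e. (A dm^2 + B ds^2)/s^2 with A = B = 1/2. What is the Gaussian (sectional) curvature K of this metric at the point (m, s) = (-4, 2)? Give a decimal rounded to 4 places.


The metric has the form g = (A dm^2 + B ds^2)/s^2 with A = 1/2, B = 1/2.
Substitute u = sqrt(A/B)*m: g = B*(du^2 + ds^2)/s^2, i.e. B times the
Poincare upper half-plane metric, which has constant Gaussian curvature -1.
Scaling a 2D metric by a constant c divides the Gaussian curvature by c,
so K = -1/B = -1/(1/2) = -2.0000 everywhere (the point (m, s) = (-4, 2) is irrelevant:
the curvature is constant).
The requested Gaussian curvature is K = -2.0000.

-2.0000


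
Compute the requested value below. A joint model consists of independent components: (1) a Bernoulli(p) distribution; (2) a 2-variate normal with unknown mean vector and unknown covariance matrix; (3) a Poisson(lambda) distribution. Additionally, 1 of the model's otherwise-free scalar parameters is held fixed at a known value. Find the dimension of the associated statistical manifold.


The dimension of a statistical manifold equals the number of free
(independent) real parameters of the model. For a product of independent
blocks the parameter counts add.
- Bernoulli (p): 1.
- 2-variate normal: 2 (mean) + 2*3/2 = 3 (symmetric covariance) = 5.
- Poisson (lambda): 1.
Total = 1 + 5 + 1 = 7.
1 parameter(s) fixed at known values: 7 - 1 = 6.
Dimension = 6

6


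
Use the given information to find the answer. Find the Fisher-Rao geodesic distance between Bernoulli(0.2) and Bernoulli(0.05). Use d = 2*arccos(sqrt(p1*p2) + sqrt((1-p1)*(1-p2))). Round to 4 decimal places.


Geodesic distance on Bernoulli manifold:
d(p1,p2) = 2*arccos(sqrt(p1*p2) + sqrt((1-p1)*(1-p2))).
sqrt(p1*p2) = sqrt(0.2*0.05) = 0.1.
sqrt((1-p1)*(1-p2)) = sqrt(0.8*0.95) = 0.87178.
arg = 0.1 + 0.87178 = 0.97178.
d = 2*arccos(0.97178) = 0.4763

0.4763


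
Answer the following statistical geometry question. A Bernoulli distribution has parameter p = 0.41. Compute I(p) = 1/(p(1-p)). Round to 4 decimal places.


For Bernoulli(p), Fisher information is I(p) = 1/(p*(1-p)).
p = 0.41, 1-p = 0.59.
p*(1-p) = 0.2419.
I(p) = 1/0.2419 = 4.1339

4.1339


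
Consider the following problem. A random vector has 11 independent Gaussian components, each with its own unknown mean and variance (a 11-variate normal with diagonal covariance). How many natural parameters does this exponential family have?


Exponential family dimension calculation:
Each univariate normal has two natural parameters (mu/sigma^2 and -1/(2 sigma^2)).
With 11 independent components, dim = 2 * 11 = 22.

22


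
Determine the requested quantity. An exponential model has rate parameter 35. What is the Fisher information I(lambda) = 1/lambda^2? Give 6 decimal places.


Fisher information for exponential: I(lambda) = 1/lambda^2.
lambda = 35, lambda^2 = 1225.
I = 1/1225 = 0.000816

0.000816


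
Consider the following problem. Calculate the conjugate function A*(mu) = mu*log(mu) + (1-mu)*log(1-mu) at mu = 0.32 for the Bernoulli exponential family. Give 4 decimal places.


Legendre transform for Bernoulli:
A*(mu) = mu*log(mu) + (1-mu)*log(1-mu).
mu = 0.32, 1-mu = 0.68.
mu*log(mu) = 0.32*log(0.32) = -0.364619.
(1-mu)*log(1-mu) = 0.68*log(0.68) = -0.26225.
A* = -0.364619 + -0.26225 = -0.6269

-0.6269


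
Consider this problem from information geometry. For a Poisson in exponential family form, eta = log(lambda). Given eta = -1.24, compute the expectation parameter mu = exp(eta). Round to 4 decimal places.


Expectation parameter for Poisson exponential family:
mu = exp(eta).
eta = -1.24.
mu = exp(-1.24) = 0.2894

0.2894


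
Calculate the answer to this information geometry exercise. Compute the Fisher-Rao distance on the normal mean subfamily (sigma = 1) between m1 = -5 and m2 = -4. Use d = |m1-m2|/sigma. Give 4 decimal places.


On the fixed-variance normal subfamily, geodesic distance = |m1-m2|/sigma.
|-5 - -4| = 1.
sigma = 1.
d = 1/1 = 1.0000

1.0000


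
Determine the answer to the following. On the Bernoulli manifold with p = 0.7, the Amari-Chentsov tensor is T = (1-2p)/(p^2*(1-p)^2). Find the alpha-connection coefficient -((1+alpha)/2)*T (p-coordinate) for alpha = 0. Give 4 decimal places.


Skewness (Amari-Chentsov) tensor: T = (1-2p)/(p^2*(1-p)^2).
p = 0.7, 1-2p = -0.4, p^2 = 0.49, (1-p)^2 = 0.09.
T = -0.4/(0.49 * 0.09) = -9.070295.
In the p-coordinate, Gamma^(alpha) = Gamma^(0) - (alpha/2)*T with Gamma^(0) = (1/2)*g'(p) = -T/2,
so Gamma^(alpha) = -((1+alpha)/2)*T.
alpha = 0, -(1+alpha)/2 = -0.5.
Gamma = -0.5 * -9.070295 = 4.5351

4.5351


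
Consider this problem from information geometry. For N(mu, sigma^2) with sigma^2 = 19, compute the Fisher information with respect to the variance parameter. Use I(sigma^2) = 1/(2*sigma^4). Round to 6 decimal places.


Fisher information for variance: I(sigma^2) = 1/(2*sigma^4).
sigma^2 = 19, so sigma^4 = 361.
I = 1/(2*361) = 1/722 = 0.001385

0.001385


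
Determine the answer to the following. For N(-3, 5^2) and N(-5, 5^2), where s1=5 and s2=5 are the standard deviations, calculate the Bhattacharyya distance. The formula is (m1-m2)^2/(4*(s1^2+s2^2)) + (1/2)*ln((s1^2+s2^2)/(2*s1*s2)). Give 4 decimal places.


Bhattacharyya distance between two Gaussians:
DB = (m1-m2)^2/(4*(s1^2+s2^2)) + (1/2)*ln((s1^2+s2^2)/(2*s1*s2)).
(m1-m2)^2 = (2)^2 = 4.
s1^2+s2^2 = 25 + 25 = 50.
term1 = 4/200 = 0.02.
term2 = 0.5*ln(50/50.0) = 0.0.
DB = 0.02 + 0.0 = 0.0200

0.0200


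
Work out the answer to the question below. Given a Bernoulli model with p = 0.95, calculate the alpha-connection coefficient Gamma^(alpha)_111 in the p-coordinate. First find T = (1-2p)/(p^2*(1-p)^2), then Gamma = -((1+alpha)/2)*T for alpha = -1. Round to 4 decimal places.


Skewness (Amari-Chentsov) tensor: T = (1-2p)/(p^2*(1-p)^2).
p = 0.95, 1-2p = -0.9, p^2 = 0.9025, (1-p)^2 = 0.0025.
T = -0.9/(0.9025 * 0.0025) = -398.891967.
In the p-coordinate, Gamma^(alpha) = Gamma^(0) - (alpha/2)*T with Gamma^(0) = (1/2)*g'(p) = -T/2,
so Gamma^(alpha) = -((1+alpha)/2)*T.
alpha = -1, -(1+alpha)/2 = 0.0.
Gamma = 0.0 * -398.891967 = 0.0000

0.0000


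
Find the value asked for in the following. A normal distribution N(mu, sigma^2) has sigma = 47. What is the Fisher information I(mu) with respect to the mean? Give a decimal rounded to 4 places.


The Fisher information for the mean of a normal distribution is I(mu) = 1/sigma^2.
sigma = 47, so sigma^2 = 2209.
I(mu) = 1/2209 = 0.0005

0.0005


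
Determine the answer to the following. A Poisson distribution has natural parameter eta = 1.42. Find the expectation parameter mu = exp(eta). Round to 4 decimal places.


Expectation parameter for Poisson exponential family:
mu = exp(eta).
eta = 1.42.
mu = exp(1.42) = 4.1371

4.1371


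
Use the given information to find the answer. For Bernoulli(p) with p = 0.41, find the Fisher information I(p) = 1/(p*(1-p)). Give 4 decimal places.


For Bernoulli(p), Fisher information is I(p) = 1/(p*(1-p)).
p = 0.41, 1-p = 0.59.
p*(1-p) = 0.2419.
I(p) = 1/0.2419 = 4.1339

4.1339


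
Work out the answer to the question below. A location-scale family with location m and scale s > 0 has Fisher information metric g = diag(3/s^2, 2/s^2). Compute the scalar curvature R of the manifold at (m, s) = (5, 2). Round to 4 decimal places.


The metric has the form g = (A dm^2 + B ds^2)/s^2 with A = 3, B = 2.
Substitute u = sqrt(A/B)*m: g = B*(du^2 + ds^2)/s^2, i.e. B times the
Poincare upper half-plane metric, which has constant Gaussian curvature -1.
Scaling a 2D metric by a constant c divides the Gaussian curvature by c,
so K = -1/B = -1/(2) = -0.5000 everywhere (the point (m, s) = (5, 2) is irrelevant:
the curvature is constant).
Scalar curvature in dimension 2: R = 2K = -2/(2) = -1.0000.

-1.0000


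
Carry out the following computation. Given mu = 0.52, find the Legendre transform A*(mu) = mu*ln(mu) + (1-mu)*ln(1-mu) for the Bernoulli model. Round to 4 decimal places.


Legendre transform for Bernoulli:
A*(mu) = mu*log(mu) + (1-mu)*log(1-mu).
mu = 0.52, 1-mu = 0.48.
mu*log(mu) = 0.52*log(0.52) = -0.340042.
(1-mu)*log(1-mu) = 0.48*log(0.48) = -0.352305.
A* = -0.340042 + -0.352305 = -0.6923

-0.6923


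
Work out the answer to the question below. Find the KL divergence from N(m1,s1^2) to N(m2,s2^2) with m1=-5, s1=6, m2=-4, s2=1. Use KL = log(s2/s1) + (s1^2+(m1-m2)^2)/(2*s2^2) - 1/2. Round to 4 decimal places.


KL divergence between normal distributions:
KL = log(s2/s1) + (s1^2 + (m1-m2)^2)/(2*s2^2) - 1/2.
log(1/6) = -1.791759.
(6^2 + (-5--4)^2)/(2*1^2) = (36 + 1)/2 = 18.5.
KL = -1.791759 + 18.5 - 0.5 = 16.2082

16.2082


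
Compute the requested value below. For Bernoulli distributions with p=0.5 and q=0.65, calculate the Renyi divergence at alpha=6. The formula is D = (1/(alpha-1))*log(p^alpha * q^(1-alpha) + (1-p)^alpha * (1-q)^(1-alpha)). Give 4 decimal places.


Renyi divergence of order alpha between Bernoulli distributions:
D = (1/(alpha-1))*log(p^alpha * q^(1-alpha) + (1-p)^alpha * (1-q)^(1-alpha)).
alpha = 6, p = 0.5, q = 0.65.
p^alpha * q^(1-alpha) = 0.5^6 * 0.65^-5 = 0.134665.
(1-p)^alpha * (1-q)^(1-alpha) = 0.5^6 * 0.35^-5 = 2.974951.
sum = 0.134665 + 2.974951 = 3.109615.
D = (1/5)*log(3.109615) = 0.2269

0.2269


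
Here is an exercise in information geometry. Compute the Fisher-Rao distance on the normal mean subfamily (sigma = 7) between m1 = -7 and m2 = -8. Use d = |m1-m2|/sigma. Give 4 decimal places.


On the fixed-variance normal subfamily, geodesic distance = |m1-m2|/sigma.
|-7 - -8| = 1.
sigma = 7.
d = 1/7 = 0.1429

0.1429


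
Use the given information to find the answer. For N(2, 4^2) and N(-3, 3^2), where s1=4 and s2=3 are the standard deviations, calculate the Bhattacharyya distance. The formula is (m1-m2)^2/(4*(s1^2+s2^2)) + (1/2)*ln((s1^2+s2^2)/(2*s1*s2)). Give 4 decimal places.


Bhattacharyya distance between two Gaussians:
DB = (m1-m2)^2/(4*(s1^2+s2^2)) + (1/2)*ln((s1^2+s2^2)/(2*s1*s2)).
(m1-m2)^2 = (5)^2 = 25.
s1^2+s2^2 = 16 + 9 = 25.
term1 = 25/100 = 0.25.
term2 = 0.5*ln(25/24.0) = 0.020411.
DB = 0.25 + 0.020411 = 0.2704

0.2704


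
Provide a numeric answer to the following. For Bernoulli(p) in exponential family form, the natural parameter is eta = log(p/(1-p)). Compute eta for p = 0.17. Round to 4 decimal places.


Natural parameter for Bernoulli: eta = log(p/(1-p)).
p = 0.17, 1-p = 0.83.
p/(1-p) = 0.204819.
eta = log(0.204819) = -1.5856

-1.5856


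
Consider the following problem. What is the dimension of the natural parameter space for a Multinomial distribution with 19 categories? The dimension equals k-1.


Exponential family dimension calculation:
For Multinomial with k=19 categories, dim = k-1 = 18.

18


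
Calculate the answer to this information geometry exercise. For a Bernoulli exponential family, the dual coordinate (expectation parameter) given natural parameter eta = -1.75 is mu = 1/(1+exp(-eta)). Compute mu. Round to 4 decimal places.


Dual coordinate (expectation parameter) for Bernoulli:
mu = 1/(1+exp(-eta)).
eta = -1.75.
exp(-eta) = exp(1.75) = 5.754603.
mu = 1/(1+5.754603) = 0.1480

0.1480


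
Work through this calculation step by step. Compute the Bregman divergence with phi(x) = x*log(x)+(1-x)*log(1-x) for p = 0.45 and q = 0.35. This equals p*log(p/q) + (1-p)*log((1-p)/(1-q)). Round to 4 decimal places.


Bregman divergence with negative entropy generator:
D = p*log(p/q) + (1-p)*log((1-p)/(1-q)).
p = 0.45, q = 0.35.
p*log(p/q) = 0.45*log(0.45/0.35) = 0.113091.
(1-p)*log((1-p)/(1-q)) = 0.55*log(0.55/0.65) = -0.09188.
D = 0.113091 + -0.09188 = 0.0212

0.0212


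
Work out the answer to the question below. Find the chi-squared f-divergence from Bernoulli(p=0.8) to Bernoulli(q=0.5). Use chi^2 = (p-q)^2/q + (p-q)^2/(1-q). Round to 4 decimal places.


Chi-squared divergence between Bernoulli distributions:
chi^2 = (p-q)^2/q + (p-q)^2/(1-q).
p = 0.8, q = 0.5, p-q = 0.3.
(p-q)^2 = 0.09.
term1 = 0.09/0.5 = 0.18.
term2 = 0.09/0.5 = 0.18.
chi^2 = 0.18 + 0.18 = 0.3600

0.3600


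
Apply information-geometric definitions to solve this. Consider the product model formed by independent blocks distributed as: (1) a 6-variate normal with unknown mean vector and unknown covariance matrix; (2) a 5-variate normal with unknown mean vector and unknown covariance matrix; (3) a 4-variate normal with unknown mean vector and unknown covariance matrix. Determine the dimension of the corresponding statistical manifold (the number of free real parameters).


The dimension of a statistical manifold equals the number of free
(independent) real parameters of the model. For a product of independent
blocks the parameter counts add.
- 6-variate normal: 6 (mean) + 6*7/2 = 21 (symmetric covariance) = 27.
- 5-variate normal: 5 (mean) + 5*6/2 = 15 (symmetric covariance) = 20.
- 4-variate normal: 4 (mean) + 4*5/2 = 10 (symmetric covariance) = 14.
Total = 27 + 20 + 14 = 61.
Dimension = 61

61


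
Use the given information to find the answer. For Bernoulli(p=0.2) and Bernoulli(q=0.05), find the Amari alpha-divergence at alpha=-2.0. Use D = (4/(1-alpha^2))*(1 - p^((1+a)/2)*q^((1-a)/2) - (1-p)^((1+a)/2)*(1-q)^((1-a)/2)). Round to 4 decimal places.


Amari alpha-divergence:
D = (4/(1-alpha^2))*(1 - p^((1+a)/2)*q^((1-a)/2) - (1-p)^((1+a)/2)*(1-q)^((1-a)/2)).
alpha = -2.0, p = 0.2, q = 0.05.
e1 = (1+alpha)/2 = -0.5, e2 = (1-alpha)/2 = 1.5.
t1 = p^e1 * q^e2 = 0.2^-0.5 * 0.05^1.5 = 0.025.
t2 = (1-p)^e1 * (1-q)^e2 = 0.8^-0.5 * 0.95^1.5 = 1.035238.
4/(1-alpha^2) = -1.333333.
D = -1.333333*(1 - 0.025 - 1.035238) = 0.0803

0.0803


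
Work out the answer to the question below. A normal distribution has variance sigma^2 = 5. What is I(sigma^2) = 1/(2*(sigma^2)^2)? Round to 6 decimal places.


Fisher information for variance: I(sigma^2) = 1/(2*sigma^4).
sigma^2 = 5, so sigma^4 = 25.
I = 1/(2*25) = 1/50 = 0.020000

0.020000


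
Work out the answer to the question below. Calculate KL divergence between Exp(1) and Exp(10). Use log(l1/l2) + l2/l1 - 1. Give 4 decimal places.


KL divergence for exponential family:
KL = log(l1/l2) + l2/l1 - 1.
log(1/10) = -2.302585.
10/1 = 10.0.
KL = -2.302585 + 10.0 - 1 = 6.6974

6.6974


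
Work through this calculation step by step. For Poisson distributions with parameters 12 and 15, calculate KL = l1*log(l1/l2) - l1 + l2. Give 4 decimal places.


KL divergence for Poisson:
KL = l1*log(l1/l2) - l1 + l2.
l1 = 12, l2 = 15.
log(12/15) = -0.223144.
l1*log(l1/l2) = 12 * -0.223144 = -2.677723.
KL = -2.677723 - 12 + 15 = 0.3223

0.3223


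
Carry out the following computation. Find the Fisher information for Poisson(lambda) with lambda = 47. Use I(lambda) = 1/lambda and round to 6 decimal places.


Fisher information for Poisson: I(lambda) = 1/lambda.
lambda = 47.
I(lambda) = 1/47 = 0.021277

0.021277


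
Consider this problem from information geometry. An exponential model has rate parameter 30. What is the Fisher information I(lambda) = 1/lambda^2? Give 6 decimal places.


Fisher information for exponential: I(lambda) = 1/lambda^2.
lambda = 30, lambda^2 = 900.
I = 1/900 = 0.001111

0.001111


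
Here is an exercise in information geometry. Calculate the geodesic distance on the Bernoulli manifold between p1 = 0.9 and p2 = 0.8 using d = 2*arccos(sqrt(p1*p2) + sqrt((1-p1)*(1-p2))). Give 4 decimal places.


Geodesic distance on Bernoulli manifold:
d(p1,p2) = 2*arccos(sqrt(p1*p2) + sqrt((1-p1)*(1-p2))).
sqrt(p1*p2) = sqrt(0.9*0.8) = 0.848528.
sqrt((1-p1)*(1-p2)) = sqrt(0.1*0.2) = 0.141421.
arg = 0.848528 + 0.141421 = 0.989949.
d = 2*arccos(0.989949) = 0.2838

0.2838


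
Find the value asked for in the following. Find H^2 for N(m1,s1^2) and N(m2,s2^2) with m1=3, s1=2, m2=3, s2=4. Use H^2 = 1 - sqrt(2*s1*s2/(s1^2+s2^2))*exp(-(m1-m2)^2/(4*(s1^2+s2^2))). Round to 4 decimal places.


Squared Hellinger distance for Gaussians:
H^2 = 1 - sqrt(2*s1*s2/(s1^2+s2^2)) * exp(-(m1-m2)^2/(4*(s1^2+s2^2))).
s1^2 = 4, s2^2 = 16, s1^2+s2^2 = 20.
sqrt(2*2*4/(20)) = 0.894427.
(m1-m2)^2 = (0)^2 = 0.
exp(-0/(4*20)) = exp(0.0) = 1.0.
H^2 = 1 - 0.894427*1.0 = 0.1056

0.1056
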